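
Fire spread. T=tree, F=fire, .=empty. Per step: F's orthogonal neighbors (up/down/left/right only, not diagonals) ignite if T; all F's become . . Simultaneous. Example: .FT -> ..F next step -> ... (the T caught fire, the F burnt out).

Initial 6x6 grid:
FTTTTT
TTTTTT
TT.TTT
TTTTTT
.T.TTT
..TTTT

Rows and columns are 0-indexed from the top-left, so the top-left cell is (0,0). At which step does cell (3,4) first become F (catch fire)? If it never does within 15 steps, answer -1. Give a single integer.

Step 1: cell (3,4)='T' (+2 fires, +1 burnt)
Step 2: cell (3,4)='T' (+3 fires, +2 burnt)
Step 3: cell (3,4)='T' (+4 fires, +3 burnt)
Step 4: cell (3,4)='T' (+3 fires, +4 burnt)
Step 5: cell (3,4)='T' (+5 fires, +3 burnt)
Step 6: cell (3,4)='T' (+3 fires, +5 burnt)
Step 7: cell (3,4)='F' (+3 fires, +3 burnt)
  -> target ignites at step 7
Step 8: cell (3,4)='.' (+3 fires, +3 burnt)
Step 9: cell (3,4)='.' (+3 fires, +3 burnt)
Step 10: cell (3,4)='.' (+1 fires, +3 burnt)
Step 11: cell (3,4)='.' (+0 fires, +1 burnt)
  fire out at step 11

7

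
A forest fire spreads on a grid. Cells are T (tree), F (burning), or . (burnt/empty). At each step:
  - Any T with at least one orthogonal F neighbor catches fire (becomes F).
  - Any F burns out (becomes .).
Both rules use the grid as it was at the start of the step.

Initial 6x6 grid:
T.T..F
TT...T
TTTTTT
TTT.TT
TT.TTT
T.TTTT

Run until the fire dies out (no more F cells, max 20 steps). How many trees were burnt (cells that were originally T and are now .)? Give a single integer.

Answer: 25

Derivation:
Step 1: +1 fires, +1 burnt (F count now 1)
Step 2: +1 fires, +1 burnt (F count now 1)
Step 3: +2 fires, +1 burnt (F count now 2)
Step 4: +3 fires, +2 burnt (F count now 3)
Step 5: +3 fires, +3 burnt (F count now 3)
Step 6: +4 fires, +3 burnt (F count now 4)
Step 7: +4 fires, +4 burnt (F count now 4)
Step 8: +4 fires, +4 burnt (F count now 4)
Step 9: +2 fires, +4 burnt (F count now 2)
Step 10: +1 fires, +2 burnt (F count now 1)
Step 11: +0 fires, +1 burnt (F count now 0)
Fire out after step 11
Initially T: 26, now '.': 35
Total burnt (originally-T cells now '.'): 25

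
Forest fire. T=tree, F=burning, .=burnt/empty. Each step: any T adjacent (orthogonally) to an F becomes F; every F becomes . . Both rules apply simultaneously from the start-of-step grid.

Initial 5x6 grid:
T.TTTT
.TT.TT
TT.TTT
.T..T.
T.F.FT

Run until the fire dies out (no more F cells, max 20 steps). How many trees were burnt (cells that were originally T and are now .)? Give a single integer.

Step 1: +2 fires, +2 burnt (F count now 2)
Step 2: +1 fires, +2 burnt (F count now 1)
Step 3: +3 fires, +1 burnt (F count now 3)
Step 4: +2 fires, +3 burnt (F count now 2)
Step 5: +2 fires, +2 burnt (F count now 2)
Step 6: +1 fires, +2 burnt (F count now 1)
Step 7: +1 fires, +1 burnt (F count now 1)
Step 8: +1 fires, +1 burnt (F count now 1)
Step 9: +1 fires, +1 burnt (F count now 1)
Step 10: +2 fires, +1 burnt (F count now 2)
Step 11: +0 fires, +2 burnt (F count now 0)
Fire out after step 11
Initially T: 18, now '.': 28
Total burnt (originally-T cells now '.'): 16

Answer: 16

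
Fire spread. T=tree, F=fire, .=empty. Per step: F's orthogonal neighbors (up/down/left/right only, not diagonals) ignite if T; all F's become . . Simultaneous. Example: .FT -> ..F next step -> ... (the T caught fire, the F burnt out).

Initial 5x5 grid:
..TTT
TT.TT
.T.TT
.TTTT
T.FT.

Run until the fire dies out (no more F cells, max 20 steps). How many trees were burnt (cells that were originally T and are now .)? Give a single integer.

Step 1: +2 fires, +1 burnt (F count now 2)
Step 2: +2 fires, +2 burnt (F count now 2)
Step 3: +3 fires, +2 burnt (F count now 3)
Step 4: +3 fires, +3 burnt (F count now 3)
Step 5: +3 fires, +3 burnt (F count now 3)
Step 6: +2 fires, +3 burnt (F count now 2)
Step 7: +0 fires, +2 burnt (F count now 0)
Fire out after step 7
Initially T: 16, now '.': 24
Total burnt (originally-T cells now '.'): 15

Answer: 15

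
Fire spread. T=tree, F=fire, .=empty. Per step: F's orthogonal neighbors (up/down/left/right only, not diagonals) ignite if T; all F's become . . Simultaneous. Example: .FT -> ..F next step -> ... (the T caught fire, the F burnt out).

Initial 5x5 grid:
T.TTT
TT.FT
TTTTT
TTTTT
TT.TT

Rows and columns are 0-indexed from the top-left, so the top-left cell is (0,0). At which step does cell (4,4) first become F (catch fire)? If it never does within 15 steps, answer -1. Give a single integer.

Step 1: cell (4,4)='T' (+3 fires, +1 burnt)
Step 2: cell (4,4)='T' (+5 fires, +3 burnt)
Step 3: cell (4,4)='T' (+4 fires, +5 burnt)
Step 4: cell (4,4)='F' (+4 fires, +4 burnt)
  -> target ignites at step 4
Step 5: cell (4,4)='.' (+3 fires, +4 burnt)
Step 6: cell (4,4)='.' (+2 fires, +3 burnt)
Step 7: cell (4,4)='.' (+0 fires, +2 burnt)
  fire out at step 7

4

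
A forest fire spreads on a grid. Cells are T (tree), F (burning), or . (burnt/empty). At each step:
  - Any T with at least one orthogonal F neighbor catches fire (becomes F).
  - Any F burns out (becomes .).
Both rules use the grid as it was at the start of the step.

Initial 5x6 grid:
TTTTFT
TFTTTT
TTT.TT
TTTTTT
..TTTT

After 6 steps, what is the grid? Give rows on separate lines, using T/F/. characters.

Step 1: 7 trees catch fire, 2 burn out
  TFTF.F
  F.FTFT
  TFT.TT
  TTTTTT
  ..TTTT
Step 2: 8 trees catch fire, 7 burn out
  F.F...
  ...F.F
  F.F.FT
  TFTTTT
  ..TTTT
Step 3: 4 trees catch fire, 8 burn out
  ......
  ......
  .....F
  F.FTFT
  ..TTTT
Step 4: 4 trees catch fire, 4 burn out
  ......
  ......
  ......
  ...F.F
  ..FTFT
Step 5: 2 trees catch fire, 4 burn out
  ......
  ......
  ......
  ......
  ...F.F
Step 6: 0 trees catch fire, 2 burn out
  ......
  ......
  ......
  ......
  ......

......
......
......
......
......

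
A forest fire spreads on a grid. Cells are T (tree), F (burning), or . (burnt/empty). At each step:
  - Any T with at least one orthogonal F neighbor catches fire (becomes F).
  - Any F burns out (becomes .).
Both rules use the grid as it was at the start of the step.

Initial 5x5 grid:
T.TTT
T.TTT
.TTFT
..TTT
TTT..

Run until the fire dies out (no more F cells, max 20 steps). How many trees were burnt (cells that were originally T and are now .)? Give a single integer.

Step 1: +4 fires, +1 burnt (F count now 4)
Step 2: +6 fires, +4 burnt (F count now 6)
Step 3: +3 fires, +6 burnt (F count now 3)
Step 4: +1 fires, +3 burnt (F count now 1)
Step 5: +1 fires, +1 burnt (F count now 1)
Step 6: +0 fires, +1 burnt (F count now 0)
Fire out after step 6
Initially T: 17, now '.': 23
Total burnt (originally-T cells now '.'): 15

Answer: 15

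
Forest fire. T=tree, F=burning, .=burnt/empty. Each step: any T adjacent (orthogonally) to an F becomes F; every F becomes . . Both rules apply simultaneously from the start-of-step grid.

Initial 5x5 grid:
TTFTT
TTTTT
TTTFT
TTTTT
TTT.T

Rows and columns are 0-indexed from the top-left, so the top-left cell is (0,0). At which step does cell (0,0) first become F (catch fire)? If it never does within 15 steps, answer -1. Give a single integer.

Step 1: cell (0,0)='T' (+7 fires, +2 burnt)
Step 2: cell (0,0)='F' (+7 fires, +7 burnt)
  -> target ignites at step 2
Step 3: cell (0,0)='.' (+5 fires, +7 burnt)
Step 4: cell (0,0)='.' (+2 fires, +5 burnt)
Step 5: cell (0,0)='.' (+1 fires, +2 burnt)
Step 6: cell (0,0)='.' (+0 fires, +1 burnt)
  fire out at step 6

2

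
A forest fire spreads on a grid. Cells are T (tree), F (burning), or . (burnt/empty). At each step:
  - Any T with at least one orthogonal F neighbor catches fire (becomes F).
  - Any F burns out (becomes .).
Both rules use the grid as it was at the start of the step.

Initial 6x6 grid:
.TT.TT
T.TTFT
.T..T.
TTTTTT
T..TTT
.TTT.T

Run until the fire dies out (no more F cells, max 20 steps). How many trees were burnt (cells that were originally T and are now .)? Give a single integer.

Answer: 23

Derivation:
Step 1: +4 fires, +1 burnt (F count now 4)
Step 2: +3 fires, +4 burnt (F count now 3)
Step 3: +4 fires, +3 burnt (F count now 4)
Step 4: +4 fires, +4 burnt (F count now 4)
Step 5: +3 fires, +4 burnt (F count now 3)
Step 6: +3 fires, +3 burnt (F count now 3)
Step 7: +2 fires, +3 burnt (F count now 2)
Step 8: +0 fires, +2 burnt (F count now 0)
Fire out after step 8
Initially T: 24, now '.': 35
Total burnt (originally-T cells now '.'): 23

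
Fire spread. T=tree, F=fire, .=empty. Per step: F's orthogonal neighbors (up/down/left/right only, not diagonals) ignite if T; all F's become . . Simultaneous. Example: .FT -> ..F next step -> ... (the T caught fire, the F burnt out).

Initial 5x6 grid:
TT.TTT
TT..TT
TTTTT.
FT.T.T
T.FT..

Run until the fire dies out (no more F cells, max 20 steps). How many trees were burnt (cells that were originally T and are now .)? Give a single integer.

Step 1: +4 fires, +2 burnt (F count now 4)
Step 2: +3 fires, +4 burnt (F count now 3)
Step 3: +4 fires, +3 burnt (F count now 4)
Step 4: +2 fires, +4 burnt (F count now 2)
Step 5: +1 fires, +2 burnt (F count now 1)
Step 6: +2 fires, +1 burnt (F count now 2)
Step 7: +2 fires, +2 burnt (F count now 2)
Step 8: +0 fires, +2 burnt (F count now 0)
Fire out after step 8
Initially T: 19, now '.': 29
Total burnt (originally-T cells now '.'): 18

Answer: 18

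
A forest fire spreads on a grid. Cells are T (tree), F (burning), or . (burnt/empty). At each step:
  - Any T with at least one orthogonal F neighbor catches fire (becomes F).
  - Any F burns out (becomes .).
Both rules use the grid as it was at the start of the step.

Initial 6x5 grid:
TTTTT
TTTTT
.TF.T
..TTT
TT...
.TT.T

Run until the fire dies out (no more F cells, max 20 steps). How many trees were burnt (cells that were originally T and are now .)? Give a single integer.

Step 1: +3 fires, +1 burnt (F count now 3)
Step 2: +4 fires, +3 burnt (F count now 4)
Step 3: +5 fires, +4 burnt (F count now 5)
Step 4: +3 fires, +5 burnt (F count now 3)
Step 5: +0 fires, +3 burnt (F count now 0)
Fire out after step 5
Initially T: 20, now '.': 25
Total burnt (originally-T cells now '.'): 15

Answer: 15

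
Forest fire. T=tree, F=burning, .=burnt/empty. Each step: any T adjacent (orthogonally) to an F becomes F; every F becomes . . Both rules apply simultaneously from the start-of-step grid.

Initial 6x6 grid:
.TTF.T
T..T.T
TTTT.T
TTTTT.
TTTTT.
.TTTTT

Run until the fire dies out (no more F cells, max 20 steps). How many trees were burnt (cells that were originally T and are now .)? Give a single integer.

Answer: 23

Derivation:
Step 1: +2 fires, +1 burnt (F count now 2)
Step 2: +2 fires, +2 burnt (F count now 2)
Step 3: +2 fires, +2 burnt (F count now 2)
Step 4: +4 fires, +2 burnt (F count now 4)
Step 5: +5 fires, +4 burnt (F count now 5)
Step 6: +5 fires, +5 burnt (F count now 5)
Step 7: +3 fires, +5 burnt (F count now 3)
Step 8: +0 fires, +3 burnt (F count now 0)
Fire out after step 8
Initially T: 26, now '.': 33
Total burnt (originally-T cells now '.'): 23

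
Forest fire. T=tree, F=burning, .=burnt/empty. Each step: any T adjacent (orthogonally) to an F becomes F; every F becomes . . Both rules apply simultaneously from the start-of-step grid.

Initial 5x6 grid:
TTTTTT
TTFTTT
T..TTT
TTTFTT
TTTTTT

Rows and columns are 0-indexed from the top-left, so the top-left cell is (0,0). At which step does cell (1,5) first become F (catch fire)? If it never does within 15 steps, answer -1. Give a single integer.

Step 1: cell (1,5)='T' (+7 fires, +2 burnt)
Step 2: cell (1,5)='T' (+9 fires, +7 burnt)
Step 3: cell (1,5)='F' (+8 fires, +9 burnt)
  -> target ignites at step 3
Step 4: cell (1,5)='.' (+2 fires, +8 burnt)
Step 5: cell (1,5)='.' (+0 fires, +2 burnt)
  fire out at step 5

3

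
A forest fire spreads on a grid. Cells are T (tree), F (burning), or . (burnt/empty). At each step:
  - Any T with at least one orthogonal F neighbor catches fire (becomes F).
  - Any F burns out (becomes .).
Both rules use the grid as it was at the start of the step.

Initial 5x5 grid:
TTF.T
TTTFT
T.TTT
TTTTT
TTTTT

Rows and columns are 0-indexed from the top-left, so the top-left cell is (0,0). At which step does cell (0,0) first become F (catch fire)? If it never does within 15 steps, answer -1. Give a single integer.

Step 1: cell (0,0)='T' (+4 fires, +2 burnt)
Step 2: cell (0,0)='F' (+6 fires, +4 burnt)
  -> target ignites at step 2
Step 3: cell (0,0)='.' (+4 fires, +6 burnt)
Step 4: cell (0,0)='.' (+4 fires, +4 burnt)
Step 5: cell (0,0)='.' (+2 fires, +4 burnt)
Step 6: cell (0,0)='.' (+1 fires, +2 burnt)
Step 7: cell (0,0)='.' (+0 fires, +1 burnt)
  fire out at step 7

2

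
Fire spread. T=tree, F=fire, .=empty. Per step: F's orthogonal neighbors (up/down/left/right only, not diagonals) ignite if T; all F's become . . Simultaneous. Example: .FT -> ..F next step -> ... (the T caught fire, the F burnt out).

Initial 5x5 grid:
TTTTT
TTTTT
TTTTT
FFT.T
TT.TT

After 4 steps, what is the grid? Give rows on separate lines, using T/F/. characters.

Step 1: 5 trees catch fire, 2 burn out
  TTTTT
  TTTTT
  FFTTT
  ..F.T
  FF.TT
Step 2: 3 trees catch fire, 5 burn out
  TTTTT
  FFTTT
  ..FTT
  ....T
  ...TT
Step 3: 4 trees catch fire, 3 burn out
  FFTTT
  ..FTT
  ...FT
  ....T
  ...TT
Step 4: 3 trees catch fire, 4 burn out
  ..FTT
  ...FT
  ....F
  ....T
  ...TT

..FTT
...FT
....F
....T
...TT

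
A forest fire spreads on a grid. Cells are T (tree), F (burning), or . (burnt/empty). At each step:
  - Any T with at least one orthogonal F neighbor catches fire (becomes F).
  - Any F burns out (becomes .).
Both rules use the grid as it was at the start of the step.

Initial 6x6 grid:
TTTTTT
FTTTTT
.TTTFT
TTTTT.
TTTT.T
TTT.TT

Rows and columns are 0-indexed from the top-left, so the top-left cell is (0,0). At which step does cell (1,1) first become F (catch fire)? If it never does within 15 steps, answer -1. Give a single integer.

Step 1: cell (1,1)='F' (+6 fires, +2 burnt)
  -> target ignites at step 1
Step 2: cell (1,1)='.' (+8 fires, +6 burnt)
Step 3: cell (1,1)='.' (+6 fires, +8 burnt)
Step 4: cell (1,1)='.' (+3 fires, +6 burnt)
Step 5: cell (1,1)='.' (+3 fires, +3 burnt)
Step 6: cell (1,1)='.' (+1 fires, +3 burnt)
Step 7: cell (1,1)='.' (+0 fires, +1 burnt)
  fire out at step 7

1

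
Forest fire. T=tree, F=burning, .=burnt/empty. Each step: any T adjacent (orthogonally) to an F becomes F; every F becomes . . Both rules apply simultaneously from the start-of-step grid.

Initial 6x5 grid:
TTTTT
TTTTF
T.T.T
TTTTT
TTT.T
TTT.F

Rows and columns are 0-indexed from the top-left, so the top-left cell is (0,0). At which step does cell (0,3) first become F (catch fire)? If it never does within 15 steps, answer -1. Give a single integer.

Step 1: cell (0,3)='T' (+4 fires, +2 burnt)
Step 2: cell (0,3)='F' (+3 fires, +4 burnt)
  -> target ignites at step 2
Step 3: cell (0,3)='.' (+4 fires, +3 burnt)
Step 4: cell (0,3)='.' (+3 fires, +4 burnt)
Step 5: cell (0,3)='.' (+4 fires, +3 burnt)
Step 6: cell (0,3)='.' (+3 fires, +4 burnt)
Step 7: cell (0,3)='.' (+2 fires, +3 burnt)
Step 8: cell (0,3)='.' (+1 fires, +2 burnt)
Step 9: cell (0,3)='.' (+0 fires, +1 burnt)
  fire out at step 9

2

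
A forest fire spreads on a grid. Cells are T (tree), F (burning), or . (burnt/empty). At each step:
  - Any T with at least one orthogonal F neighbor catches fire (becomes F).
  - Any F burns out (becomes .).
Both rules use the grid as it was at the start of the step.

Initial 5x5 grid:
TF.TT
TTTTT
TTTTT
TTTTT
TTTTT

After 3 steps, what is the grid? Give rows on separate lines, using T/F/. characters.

Step 1: 2 trees catch fire, 1 burn out
  F..TT
  TFTTT
  TTTTT
  TTTTT
  TTTTT
Step 2: 3 trees catch fire, 2 burn out
  ...TT
  F.FTT
  TFTTT
  TTTTT
  TTTTT
Step 3: 4 trees catch fire, 3 burn out
  ...TT
  ...FT
  F.FTT
  TFTTT
  TTTTT

...TT
...FT
F.FTT
TFTTT
TTTTT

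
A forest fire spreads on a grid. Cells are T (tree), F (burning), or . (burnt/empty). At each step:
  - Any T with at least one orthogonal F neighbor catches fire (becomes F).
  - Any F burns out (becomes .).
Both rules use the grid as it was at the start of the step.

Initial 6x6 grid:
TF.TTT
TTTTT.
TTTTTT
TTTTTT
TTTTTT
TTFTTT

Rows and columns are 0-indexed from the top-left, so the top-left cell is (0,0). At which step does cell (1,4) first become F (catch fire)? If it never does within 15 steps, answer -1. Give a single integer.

Step 1: cell (1,4)='T' (+5 fires, +2 burnt)
Step 2: cell (1,4)='T' (+8 fires, +5 burnt)
Step 3: cell (1,4)='T' (+8 fires, +8 burnt)
Step 4: cell (1,4)='F' (+6 fires, +8 burnt)
  -> target ignites at step 4
Step 5: cell (1,4)='.' (+3 fires, +6 burnt)
Step 6: cell (1,4)='.' (+2 fires, +3 burnt)
Step 7: cell (1,4)='.' (+0 fires, +2 burnt)
  fire out at step 7

4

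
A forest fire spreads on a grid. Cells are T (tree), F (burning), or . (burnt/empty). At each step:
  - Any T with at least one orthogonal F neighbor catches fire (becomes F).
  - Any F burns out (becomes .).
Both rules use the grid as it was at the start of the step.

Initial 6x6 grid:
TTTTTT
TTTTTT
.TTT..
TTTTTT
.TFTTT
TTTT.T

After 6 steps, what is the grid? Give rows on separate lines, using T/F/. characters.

Step 1: 4 trees catch fire, 1 burn out
  TTTTTT
  TTTTTT
  .TTT..
  TTFTTT
  .F.FTT
  TTFT.T
Step 2: 6 trees catch fire, 4 burn out
  TTTTTT
  TTTTTT
  .TFT..
  TF.FTT
  ....FT
  TF.F.T
Step 3: 7 trees catch fire, 6 burn out
  TTTTTT
  TTFTTT
  .F.F..
  F...FT
  .....F
  F....T
Step 4: 5 trees catch fire, 7 burn out
  TTFTTT
  TF.FTT
  ......
  .....F
  ......
  .....F
Step 5: 4 trees catch fire, 5 burn out
  TF.FTT
  F...FT
  ......
  ......
  ......
  ......
Step 6: 3 trees catch fire, 4 burn out
  F...FT
  .....F
  ......
  ......
  ......
  ......

F...FT
.....F
......
......
......
......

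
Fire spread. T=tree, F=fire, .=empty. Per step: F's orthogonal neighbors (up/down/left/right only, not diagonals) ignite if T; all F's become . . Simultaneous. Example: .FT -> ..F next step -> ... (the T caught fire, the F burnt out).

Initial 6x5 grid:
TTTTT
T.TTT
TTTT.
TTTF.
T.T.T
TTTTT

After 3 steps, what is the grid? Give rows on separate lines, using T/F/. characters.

Step 1: 2 trees catch fire, 1 burn out
  TTTTT
  T.TTT
  TTTF.
  TTF..
  T.T.T
  TTTTT
Step 2: 4 trees catch fire, 2 burn out
  TTTTT
  T.TFT
  TTF..
  TF...
  T.F.T
  TTTTT
Step 3: 6 trees catch fire, 4 burn out
  TTTFT
  T.F.F
  TF...
  F....
  T...T
  TTFTT

TTTFT
T.F.F
TF...
F....
T...T
TTFTT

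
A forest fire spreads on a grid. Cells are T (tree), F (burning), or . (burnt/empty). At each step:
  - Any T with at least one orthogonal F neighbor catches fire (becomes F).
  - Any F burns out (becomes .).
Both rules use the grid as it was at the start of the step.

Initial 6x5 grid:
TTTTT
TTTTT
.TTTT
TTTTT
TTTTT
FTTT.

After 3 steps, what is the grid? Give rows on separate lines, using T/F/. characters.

Step 1: 2 trees catch fire, 1 burn out
  TTTTT
  TTTTT
  .TTTT
  TTTTT
  FTTTT
  .FTT.
Step 2: 3 trees catch fire, 2 burn out
  TTTTT
  TTTTT
  .TTTT
  FTTTT
  .FTTT
  ..FT.
Step 3: 3 trees catch fire, 3 burn out
  TTTTT
  TTTTT
  .TTTT
  .FTTT
  ..FTT
  ...F.

TTTTT
TTTTT
.TTTT
.FTTT
..FTT
...F.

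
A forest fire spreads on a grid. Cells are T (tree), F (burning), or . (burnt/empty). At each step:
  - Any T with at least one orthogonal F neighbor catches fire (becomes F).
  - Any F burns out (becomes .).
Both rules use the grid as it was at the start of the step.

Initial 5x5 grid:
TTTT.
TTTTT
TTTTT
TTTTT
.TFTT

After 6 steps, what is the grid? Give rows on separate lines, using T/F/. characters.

Step 1: 3 trees catch fire, 1 burn out
  TTTT.
  TTTTT
  TTTTT
  TTFTT
  .F.FT
Step 2: 4 trees catch fire, 3 burn out
  TTTT.
  TTTTT
  TTFTT
  TF.FT
  ....F
Step 3: 5 trees catch fire, 4 burn out
  TTTT.
  TTFTT
  TF.FT
  F...F
  .....
Step 4: 5 trees catch fire, 5 burn out
  TTFT.
  TF.FT
  F...F
  .....
  .....
Step 5: 4 trees catch fire, 5 burn out
  TF.F.
  F...F
  .....
  .....
  .....
Step 6: 1 trees catch fire, 4 burn out
  F....
  .....
  .....
  .....
  .....

F....
.....
.....
.....
.....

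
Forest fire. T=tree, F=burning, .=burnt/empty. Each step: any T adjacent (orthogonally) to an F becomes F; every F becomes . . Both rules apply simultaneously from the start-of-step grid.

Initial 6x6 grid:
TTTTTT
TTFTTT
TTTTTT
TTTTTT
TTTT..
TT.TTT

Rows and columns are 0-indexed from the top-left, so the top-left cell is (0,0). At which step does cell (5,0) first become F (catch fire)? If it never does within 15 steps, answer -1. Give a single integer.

Step 1: cell (5,0)='T' (+4 fires, +1 burnt)
Step 2: cell (5,0)='T' (+7 fires, +4 burnt)
Step 3: cell (5,0)='T' (+8 fires, +7 burnt)
Step 4: cell (5,0)='T' (+6 fires, +8 burnt)
Step 5: cell (5,0)='T' (+4 fires, +6 burnt)
Step 6: cell (5,0)='F' (+2 fires, +4 burnt)
  -> target ignites at step 6
Step 7: cell (5,0)='.' (+1 fires, +2 burnt)
Step 8: cell (5,0)='.' (+0 fires, +1 burnt)
  fire out at step 8

6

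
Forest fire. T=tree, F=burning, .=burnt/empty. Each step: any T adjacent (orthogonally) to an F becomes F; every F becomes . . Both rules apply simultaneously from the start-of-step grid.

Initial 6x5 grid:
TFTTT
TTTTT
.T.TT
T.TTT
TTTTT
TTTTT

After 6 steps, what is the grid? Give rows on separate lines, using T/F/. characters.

Step 1: 3 trees catch fire, 1 burn out
  F.FTT
  TFTTT
  .T.TT
  T.TTT
  TTTTT
  TTTTT
Step 2: 4 trees catch fire, 3 burn out
  ...FT
  F.FTT
  .F.TT
  T.TTT
  TTTTT
  TTTTT
Step 3: 2 trees catch fire, 4 burn out
  ....F
  ...FT
  ...TT
  T.TTT
  TTTTT
  TTTTT
Step 4: 2 trees catch fire, 2 burn out
  .....
  ....F
  ...FT
  T.TTT
  TTTTT
  TTTTT
Step 5: 2 trees catch fire, 2 burn out
  .....
  .....
  ....F
  T.TFT
  TTTTT
  TTTTT
Step 6: 3 trees catch fire, 2 burn out
  .....
  .....
  .....
  T.F.F
  TTTFT
  TTTTT

.....
.....
.....
T.F.F
TTTFT
TTTTT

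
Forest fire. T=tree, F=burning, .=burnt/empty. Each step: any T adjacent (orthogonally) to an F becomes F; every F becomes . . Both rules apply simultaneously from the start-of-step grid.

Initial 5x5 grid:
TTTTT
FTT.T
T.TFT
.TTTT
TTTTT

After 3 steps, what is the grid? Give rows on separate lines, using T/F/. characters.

Step 1: 6 trees catch fire, 2 burn out
  FTTTT
  .FT.T
  F.F.F
  .TTFT
  TTTTT
Step 2: 6 trees catch fire, 6 burn out
  .FTTT
  ..F.F
  .....
  .TF.F
  TTTFT
Step 3: 5 trees catch fire, 6 burn out
  ..FTF
  .....
  .....
  .F...
  TTF.F

..FTF
.....
.....
.F...
TTF.F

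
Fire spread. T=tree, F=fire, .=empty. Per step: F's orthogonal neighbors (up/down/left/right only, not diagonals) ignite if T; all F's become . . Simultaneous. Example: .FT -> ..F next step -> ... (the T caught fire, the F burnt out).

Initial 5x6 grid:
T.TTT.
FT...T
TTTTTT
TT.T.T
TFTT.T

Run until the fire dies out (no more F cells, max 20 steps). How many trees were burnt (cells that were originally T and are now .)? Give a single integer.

Step 1: +6 fires, +2 burnt (F count now 6)
Step 2: +3 fires, +6 burnt (F count now 3)
Step 3: +2 fires, +3 burnt (F count now 2)
Step 4: +1 fires, +2 burnt (F count now 1)
Step 5: +1 fires, +1 burnt (F count now 1)
Step 6: +1 fires, +1 burnt (F count now 1)
Step 7: +2 fires, +1 burnt (F count now 2)
Step 8: +1 fires, +2 burnt (F count now 1)
Step 9: +0 fires, +1 burnt (F count now 0)
Fire out after step 9
Initially T: 20, now '.': 27
Total burnt (originally-T cells now '.'): 17

Answer: 17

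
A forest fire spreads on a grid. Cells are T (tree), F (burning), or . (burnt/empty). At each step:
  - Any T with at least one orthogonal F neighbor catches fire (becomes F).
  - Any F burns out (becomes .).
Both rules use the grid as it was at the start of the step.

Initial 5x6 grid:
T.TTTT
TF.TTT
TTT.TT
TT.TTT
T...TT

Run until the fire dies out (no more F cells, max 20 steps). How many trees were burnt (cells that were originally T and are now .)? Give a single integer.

Step 1: +2 fires, +1 burnt (F count now 2)
Step 2: +4 fires, +2 burnt (F count now 4)
Step 3: +1 fires, +4 burnt (F count now 1)
Step 4: +1 fires, +1 burnt (F count now 1)
Step 5: +0 fires, +1 burnt (F count now 0)
Fire out after step 5
Initially T: 22, now '.': 16
Total burnt (originally-T cells now '.'): 8

Answer: 8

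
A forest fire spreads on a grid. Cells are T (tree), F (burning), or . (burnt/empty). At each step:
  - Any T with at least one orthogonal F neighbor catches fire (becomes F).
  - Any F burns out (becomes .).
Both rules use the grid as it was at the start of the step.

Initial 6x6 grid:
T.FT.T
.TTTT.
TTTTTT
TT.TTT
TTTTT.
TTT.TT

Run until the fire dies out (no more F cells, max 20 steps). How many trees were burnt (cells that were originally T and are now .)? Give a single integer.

Answer: 26

Derivation:
Step 1: +2 fires, +1 burnt (F count now 2)
Step 2: +3 fires, +2 burnt (F count now 3)
Step 3: +3 fires, +3 burnt (F count now 3)
Step 4: +4 fires, +3 burnt (F count now 4)
Step 5: +5 fires, +4 burnt (F count now 5)
Step 6: +5 fires, +5 burnt (F count now 5)
Step 7: +3 fires, +5 burnt (F count now 3)
Step 8: +1 fires, +3 burnt (F count now 1)
Step 9: +0 fires, +1 burnt (F count now 0)
Fire out after step 9
Initially T: 28, now '.': 34
Total burnt (originally-T cells now '.'): 26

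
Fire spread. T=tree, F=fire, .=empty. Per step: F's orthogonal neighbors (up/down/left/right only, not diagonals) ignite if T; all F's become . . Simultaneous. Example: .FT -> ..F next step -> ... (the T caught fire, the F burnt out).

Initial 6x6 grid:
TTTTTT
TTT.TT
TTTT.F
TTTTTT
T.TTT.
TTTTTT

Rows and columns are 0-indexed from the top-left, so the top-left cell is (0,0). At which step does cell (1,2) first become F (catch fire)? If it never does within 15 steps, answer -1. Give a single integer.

Step 1: cell (1,2)='T' (+2 fires, +1 burnt)
Step 2: cell (1,2)='T' (+3 fires, +2 burnt)
Step 3: cell (1,2)='T' (+3 fires, +3 burnt)
Step 4: cell (1,2)='T' (+5 fires, +3 burnt)
Step 5: cell (1,2)='T' (+6 fires, +5 burnt)
Step 6: cell (1,2)='F' (+5 fires, +6 burnt)
  -> target ignites at step 6
Step 7: cell (1,2)='.' (+5 fires, +5 burnt)
Step 8: cell (1,2)='.' (+2 fires, +5 burnt)
Step 9: cell (1,2)='.' (+0 fires, +2 burnt)
  fire out at step 9

6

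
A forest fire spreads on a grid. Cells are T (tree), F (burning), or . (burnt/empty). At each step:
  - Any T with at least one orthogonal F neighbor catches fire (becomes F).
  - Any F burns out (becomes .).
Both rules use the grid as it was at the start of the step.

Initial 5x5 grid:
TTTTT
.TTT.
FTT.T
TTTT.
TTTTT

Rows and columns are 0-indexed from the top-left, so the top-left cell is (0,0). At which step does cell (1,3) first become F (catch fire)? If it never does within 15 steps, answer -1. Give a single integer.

Step 1: cell (1,3)='T' (+2 fires, +1 burnt)
Step 2: cell (1,3)='T' (+4 fires, +2 burnt)
Step 3: cell (1,3)='T' (+4 fires, +4 burnt)
Step 4: cell (1,3)='F' (+5 fires, +4 burnt)
  -> target ignites at step 4
Step 5: cell (1,3)='.' (+2 fires, +5 burnt)
Step 6: cell (1,3)='.' (+2 fires, +2 burnt)
Step 7: cell (1,3)='.' (+0 fires, +2 burnt)
  fire out at step 7

4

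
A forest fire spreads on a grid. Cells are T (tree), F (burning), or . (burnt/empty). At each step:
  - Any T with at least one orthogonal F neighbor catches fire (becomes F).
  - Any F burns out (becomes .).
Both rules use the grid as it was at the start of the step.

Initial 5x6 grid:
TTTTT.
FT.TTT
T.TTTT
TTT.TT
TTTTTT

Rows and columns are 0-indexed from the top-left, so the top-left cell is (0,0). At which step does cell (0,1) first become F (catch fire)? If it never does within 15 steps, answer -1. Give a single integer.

Step 1: cell (0,1)='T' (+3 fires, +1 burnt)
Step 2: cell (0,1)='F' (+2 fires, +3 burnt)
  -> target ignites at step 2
Step 3: cell (0,1)='.' (+3 fires, +2 burnt)
Step 4: cell (0,1)='.' (+3 fires, +3 burnt)
Step 5: cell (0,1)='.' (+4 fires, +3 burnt)
Step 6: cell (0,1)='.' (+3 fires, +4 burnt)
Step 7: cell (0,1)='.' (+3 fires, +3 burnt)
Step 8: cell (0,1)='.' (+3 fires, +3 burnt)
Step 9: cell (0,1)='.' (+1 fires, +3 burnt)
Step 10: cell (0,1)='.' (+0 fires, +1 burnt)
  fire out at step 10

2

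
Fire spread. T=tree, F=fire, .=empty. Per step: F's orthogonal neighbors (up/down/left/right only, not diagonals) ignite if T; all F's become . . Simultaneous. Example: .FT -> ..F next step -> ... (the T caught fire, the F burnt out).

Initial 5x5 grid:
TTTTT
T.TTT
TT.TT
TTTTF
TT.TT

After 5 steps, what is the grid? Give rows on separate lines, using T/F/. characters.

Step 1: 3 trees catch fire, 1 burn out
  TTTTT
  T.TTT
  TT.TF
  TTTF.
  TT.TF
Step 2: 4 trees catch fire, 3 burn out
  TTTTT
  T.TTF
  TT.F.
  TTF..
  TT.F.
Step 3: 3 trees catch fire, 4 burn out
  TTTTF
  T.TF.
  TT...
  TF...
  TT...
Step 4: 5 trees catch fire, 3 burn out
  TTTF.
  T.F..
  TF...
  F....
  TF...
Step 5: 3 trees catch fire, 5 burn out
  TTF..
  T....
  F....
  .....
  F....

TTF..
T....
F....
.....
F....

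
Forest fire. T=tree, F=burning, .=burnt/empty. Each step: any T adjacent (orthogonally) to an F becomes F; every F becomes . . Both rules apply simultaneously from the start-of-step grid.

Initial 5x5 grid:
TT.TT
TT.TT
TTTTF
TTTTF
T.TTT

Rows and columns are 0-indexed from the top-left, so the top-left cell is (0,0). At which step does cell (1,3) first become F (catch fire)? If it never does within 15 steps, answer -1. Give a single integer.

Step 1: cell (1,3)='T' (+4 fires, +2 burnt)
Step 2: cell (1,3)='F' (+5 fires, +4 burnt)
  -> target ignites at step 2
Step 3: cell (1,3)='.' (+4 fires, +5 burnt)
Step 4: cell (1,3)='.' (+3 fires, +4 burnt)
Step 5: cell (1,3)='.' (+3 fires, +3 burnt)
Step 6: cell (1,3)='.' (+1 fires, +3 burnt)
Step 7: cell (1,3)='.' (+0 fires, +1 burnt)
  fire out at step 7

2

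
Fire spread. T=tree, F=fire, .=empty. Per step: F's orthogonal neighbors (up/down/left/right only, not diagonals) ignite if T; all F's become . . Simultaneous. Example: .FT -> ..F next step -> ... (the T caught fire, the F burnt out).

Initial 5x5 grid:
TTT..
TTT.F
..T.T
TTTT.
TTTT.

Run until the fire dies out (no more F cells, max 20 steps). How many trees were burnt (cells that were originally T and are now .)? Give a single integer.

Step 1: +1 fires, +1 burnt (F count now 1)
Step 2: +0 fires, +1 burnt (F count now 0)
Fire out after step 2
Initially T: 16, now '.': 10
Total burnt (originally-T cells now '.'): 1

Answer: 1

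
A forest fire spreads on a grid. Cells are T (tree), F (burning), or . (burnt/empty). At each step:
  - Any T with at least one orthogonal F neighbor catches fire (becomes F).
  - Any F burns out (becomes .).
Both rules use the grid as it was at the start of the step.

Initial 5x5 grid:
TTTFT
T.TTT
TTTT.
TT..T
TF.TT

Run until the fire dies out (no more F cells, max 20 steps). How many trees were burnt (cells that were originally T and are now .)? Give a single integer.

Step 1: +5 fires, +2 burnt (F count now 5)
Step 2: +6 fires, +5 burnt (F count now 6)
Step 3: +3 fires, +6 burnt (F count now 3)
Step 4: +1 fires, +3 burnt (F count now 1)
Step 5: +0 fires, +1 burnt (F count now 0)
Fire out after step 5
Initially T: 18, now '.': 22
Total burnt (originally-T cells now '.'): 15

Answer: 15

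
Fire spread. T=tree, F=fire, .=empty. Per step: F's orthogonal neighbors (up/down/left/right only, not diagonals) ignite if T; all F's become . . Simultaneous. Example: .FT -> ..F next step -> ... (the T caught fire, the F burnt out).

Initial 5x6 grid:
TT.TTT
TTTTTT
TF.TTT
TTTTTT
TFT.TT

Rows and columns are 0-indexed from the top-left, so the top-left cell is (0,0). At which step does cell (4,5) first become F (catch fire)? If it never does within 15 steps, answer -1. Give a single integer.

Step 1: cell (4,5)='T' (+5 fires, +2 burnt)
Step 2: cell (4,5)='T' (+5 fires, +5 burnt)
Step 3: cell (4,5)='T' (+3 fires, +5 burnt)
Step 4: cell (4,5)='T' (+4 fires, +3 burnt)
Step 5: cell (4,5)='T' (+5 fires, +4 burnt)
Step 6: cell (4,5)='F' (+3 fires, +5 burnt)
  -> target ignites at step 6
Step 7: cell (4,5)='.' (+0 fires, +3 burnt)
  fire out at step 7

6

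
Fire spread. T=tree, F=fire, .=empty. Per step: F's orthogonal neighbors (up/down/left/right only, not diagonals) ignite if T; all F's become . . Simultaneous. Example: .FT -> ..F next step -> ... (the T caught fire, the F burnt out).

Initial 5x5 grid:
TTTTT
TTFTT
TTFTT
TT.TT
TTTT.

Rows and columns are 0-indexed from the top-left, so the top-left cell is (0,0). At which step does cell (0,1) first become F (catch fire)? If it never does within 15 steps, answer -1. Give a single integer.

Step 1: cell (0,1)='T' (+5 fires, +2 burnt)
Step 2: cell (0,1)='F' (+8 fires, +5 burnt)
  -> target ignites at step 2
Step 3: cell (0,1)='.' (+6 fires, +8 burnt)
Step 4: cell (0,1)='.' (+2 fires, +6 burnt)
Step 5: cell (0,1)='.' (+0 fires, +2 burnt)
  fire out at step 5

2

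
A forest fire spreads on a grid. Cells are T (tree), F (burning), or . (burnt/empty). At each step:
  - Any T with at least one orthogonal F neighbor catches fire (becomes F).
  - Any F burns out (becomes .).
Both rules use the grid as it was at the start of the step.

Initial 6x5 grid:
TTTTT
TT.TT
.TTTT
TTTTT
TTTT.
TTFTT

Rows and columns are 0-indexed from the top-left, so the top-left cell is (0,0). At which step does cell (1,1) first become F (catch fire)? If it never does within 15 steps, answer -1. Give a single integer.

Step 1: cell (1,1)='T' (+3 fires, +1 burnt)
Step 2: cell (1,1)='T' (+5 fires, +3 burnt)
Step 3: cell (1,1)='T' (+4 fires, +5 burnt)
Step 4: cell (1,1)='T' (+4 fires, +4 burnt)
Step 5: cell (1,1)='F' (+3 fires, +4 burnt)
  -> target ignites at step 5
Step 6: cell (1,1)='.' (+4 fires, +3 burnt)
Step 7: cell (1,1)='.' (+3 fires, +4 burnt)
Step 8: cell (1,1)='.' (+0 fires, +3 burnt)
  fire out at step 8

5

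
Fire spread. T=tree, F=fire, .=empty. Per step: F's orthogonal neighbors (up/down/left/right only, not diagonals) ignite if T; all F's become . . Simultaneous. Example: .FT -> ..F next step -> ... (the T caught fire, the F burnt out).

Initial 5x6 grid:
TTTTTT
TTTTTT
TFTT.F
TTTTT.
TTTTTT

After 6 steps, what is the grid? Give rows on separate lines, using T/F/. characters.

Step 1: 5 trees catch fire, 2 burn out
  TTTTTT
  TFTTTF
  F.FT..
  TFTTT.
  TTTTTT
Step 2: 9 trees catch fire, 5 burn out
  TFTTTF
  F.FTF.
  ...F..
  F.FTT.
  TFTTTT
Step 3: 7 trees catch fire, 9 burn out
  F.FTF.
  ...F..
  ......
  ...FT.
  F.FTTT
Step 4: 3 trees catch fire, 7 burn out
  ...F..
  ......
  ......
  ....F.
  ...FTT
Step 5: 1 trees catch fire, 3 burn out
  ......
  ......
  ......
  ......
  ....FT
Step 6: 1 trees catch fire, 1 burn out
  ......
  ......
  ......
  ......
  .....F

......
......
......
......
.....F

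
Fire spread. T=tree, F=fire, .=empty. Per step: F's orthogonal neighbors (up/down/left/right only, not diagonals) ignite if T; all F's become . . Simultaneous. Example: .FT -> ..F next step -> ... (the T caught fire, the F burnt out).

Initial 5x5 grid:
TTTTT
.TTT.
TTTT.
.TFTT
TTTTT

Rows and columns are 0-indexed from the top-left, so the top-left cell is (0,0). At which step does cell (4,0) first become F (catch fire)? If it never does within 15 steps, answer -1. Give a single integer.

Step 1: cell (4,0)='T' (+4 fires, +1 burnt)
Step 2: cell (4,0)='T' (+6 fires, +4 burnt)
Step 3: cell (4,0)='F' (+6 fires, +6 burnt)
  -> target ignites at step 3
Step 4: cell (4,0)='.' (+2 fires, +6 burnt)
Step 5: cell (4,0)='.' (+2 fires, +2 burnt)
Step 6: cell (4,0)='.' (+0 fires, +2 burnt)
  fire out at step 6

3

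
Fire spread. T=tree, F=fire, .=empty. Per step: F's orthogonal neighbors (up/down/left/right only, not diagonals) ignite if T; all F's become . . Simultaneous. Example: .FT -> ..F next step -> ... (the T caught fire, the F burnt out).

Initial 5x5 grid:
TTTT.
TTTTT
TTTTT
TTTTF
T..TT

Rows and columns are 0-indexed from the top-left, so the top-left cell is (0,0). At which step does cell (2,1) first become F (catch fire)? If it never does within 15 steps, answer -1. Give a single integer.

Step 1: cell (2,1)='T' (+3 fires, +1 burnt)
Step 2: cell (2,1)='T' (+4 fires, +3 burnt)
Step 3: cell (2,1)='T' (+3 fires, +4 burnt)
Step 4: cell (2,1)='F' (+4 fires, +3 burnt)
  -> target ignites at step 4
Step 5: cell (2,1)='.' (+4 fires, +4 burnt)
Step 6: cell (2,1)='.' (+2 fires, +4 burnt)
Step 7: cell (2,1)='.' (+1 fires, +2 burnt)
Step 8: cell (2,1)='.' (+0 fires, +1 burnt)
  fire out at step 8

4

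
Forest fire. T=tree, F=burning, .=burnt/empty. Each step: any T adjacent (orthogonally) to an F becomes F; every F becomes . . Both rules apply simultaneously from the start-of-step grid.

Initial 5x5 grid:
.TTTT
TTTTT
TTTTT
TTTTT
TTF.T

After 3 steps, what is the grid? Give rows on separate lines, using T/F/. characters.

Step 1: 2 trees catch fire, 1 burn out
  .TTTT
  TTTTT
  TTTTT
  TTFTT
  TF..T
Step 2: 4 trees catch fire, 2 burn out
  .TTTT
  TTTTT
  TTFTT
  TF.FT
  F...T
Step 3: 5 trees catch fire, 4 burn out
  .TTTT
  TTFTT
  TF.FT
  F...F
  ....T

.TTTT
TTFTT
TF.FT
F...F
....T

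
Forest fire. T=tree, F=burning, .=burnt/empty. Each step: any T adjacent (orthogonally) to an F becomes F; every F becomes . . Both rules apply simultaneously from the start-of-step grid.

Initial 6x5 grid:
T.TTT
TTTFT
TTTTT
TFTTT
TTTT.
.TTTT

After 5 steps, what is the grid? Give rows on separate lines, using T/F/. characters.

Step 1: 8 trees catch fire, 2 burn out
  T.TFT
  TTF.F
  TFTFT
  F.FTT
  TFTT.
  .TTTT
Step 2: 10 trees catch fire, 8 burn out
  T.F.F
  TF...
  F.F.F
  ...FT
  F.FT.
  .FTTT
Step 3: 4 trees catch fire, 10 burn out
  T....
  F....
  .....
  ....F
  ...F.
  ..FTT
Step 4: 2 trees catch fire, 4 burn out
  F....
  .....
  .....
  .....
  .....
  ...FT
Step 5: 1 trees catch fire, 2 burn out
  .....
  .....
  .....
  .....
  .....
  ....F

.....
.....
.....
.....
.....
....F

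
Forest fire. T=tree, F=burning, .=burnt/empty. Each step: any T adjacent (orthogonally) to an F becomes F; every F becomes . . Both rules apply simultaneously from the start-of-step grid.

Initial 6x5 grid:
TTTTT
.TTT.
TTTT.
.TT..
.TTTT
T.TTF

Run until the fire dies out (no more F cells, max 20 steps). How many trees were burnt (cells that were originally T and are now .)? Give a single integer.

Step 1: +2 fires, +1 burnt (F count now 2)
Step 2: +2 fires, +2 burnt (F count now 2)
Step 3: +1 fires, +2 burnt (F count now 1)
Step 4: +2 fires, +1 burnt (F count now 2)
Step 5: +2 fires, +2 burnt (F count now 2)
Step 6: +3 fires, +2 burnt (F count now 3)
Step 7: +4 fires, +3 burnt (F count now 4)
Step 8: +2 fires, +4 burnt (F count now 2)
Step 9: +2 fires, +2 burnt (F count now 2)
Step 10: +0 fires, +2 burnt (F count now 0)
Fire out after step 10
Initially T: 21, now '.': 29
Total burnt (originally-T cells now '.'): 20

Answer: 20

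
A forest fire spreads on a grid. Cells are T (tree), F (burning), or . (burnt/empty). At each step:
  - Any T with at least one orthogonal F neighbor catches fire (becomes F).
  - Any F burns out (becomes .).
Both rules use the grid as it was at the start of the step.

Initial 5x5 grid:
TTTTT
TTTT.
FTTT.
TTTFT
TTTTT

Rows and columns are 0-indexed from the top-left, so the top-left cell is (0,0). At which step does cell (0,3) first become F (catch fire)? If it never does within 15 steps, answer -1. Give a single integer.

Step 1: cell (0,3)='T' (+7 fires, +2 burnt)
Step 2: cell (0,3)='T' (+8 fires, +7 burnt)
Step 3: cell (0,3)='F' (+4 fires, +8 burnt)
  -> target ignites at step 3
Step 4: cell (0,3)='.' (+2 fires, +4 burnt)
Step 5: cell (0,3)='.' (+0 fires, +2 burnt)
  fire out at step 5

3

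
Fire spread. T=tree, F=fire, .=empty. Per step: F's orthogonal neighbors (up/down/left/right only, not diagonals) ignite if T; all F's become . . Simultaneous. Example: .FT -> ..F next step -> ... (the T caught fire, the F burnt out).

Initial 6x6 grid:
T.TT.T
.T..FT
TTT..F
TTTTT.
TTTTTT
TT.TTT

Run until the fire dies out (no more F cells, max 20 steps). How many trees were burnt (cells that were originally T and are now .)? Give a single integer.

Answer: 2

Derivation:
Step 1: +1 fires, +2 burnt (F count now 1)
Step 2: +1 fires, +1 burnt (F count now 1)
Step 3: +0 fires, +1 burnt (F count now 0)
Fire out after step 3
Initially T: 25, now '.': 13
Total burnt (originally-T cells now '.'): 2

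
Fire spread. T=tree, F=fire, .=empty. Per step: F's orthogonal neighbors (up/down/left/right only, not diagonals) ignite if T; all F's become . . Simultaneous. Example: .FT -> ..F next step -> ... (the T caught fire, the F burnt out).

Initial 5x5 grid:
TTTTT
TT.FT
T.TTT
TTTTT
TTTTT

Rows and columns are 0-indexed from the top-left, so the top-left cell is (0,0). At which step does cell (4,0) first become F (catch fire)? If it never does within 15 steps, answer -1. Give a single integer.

Step 1: cell (4,0)='T' (+3 fires, +1 burnt)
Step 2: cell (4,0)='T' (+5 fires, +3 burnt)
Step 3: cell (4,0)='T' (+4 fires, +5 burnt)
Step 4: cell (4,0)='T' (+5 fires, +4 burnt)
Step 5: cell (4,0)='T' (+3 fires, +5 burnt)
Step 6: cell (4,0)='F' (+2 fires, +3 burnt)
  -> target ignites at step 6
Step 7: cell (4,0)='.' (+0 fires, +2 burnt)
  fire out at step 7

6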